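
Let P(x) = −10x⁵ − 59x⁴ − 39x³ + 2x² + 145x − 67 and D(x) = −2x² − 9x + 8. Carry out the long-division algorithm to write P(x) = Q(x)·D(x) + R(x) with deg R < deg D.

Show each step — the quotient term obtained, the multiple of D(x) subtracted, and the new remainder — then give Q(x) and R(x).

Q(x) = 5x³ + 7x² + 8x − 9; R(x) = 5

Step 1: lead(−10x⁵ − 59x⁴ − 39x³ + 2x² + 145x − 67) ÷ lead(D) = −10x⁵ ÷ −2x² = 5x³. Subtract (5x³)·D = −10x⁵ − 45x⁴ + 40x³. Remainder: −14x⁴ − 79x³ + 2x² + 145x − 67.
Step 2: lead(−14x⁴ − 79x³ + 2x² + 145x − 67) ÷ lead(D) = −14x⁴ ÷ −2x² = 7x². Subtract (7x²)·D = −14x⁴ − 63x³ + 56x². Remainder: −16x³ − 54x² + 145x − 67.
Step 3: lead(−16x³ − 54x² + 145x − 67) ÷ lead(D) = −16x³ ÷ −2x² = 8x. Subtract (8x)·D = −16x³ − 72x² + 64x. Remainder: 18x² + 81x − 67.
Step 4: lead(18x² + 81x − 67) ÷ lead(D) = 18x² ÷ −2x² = −9. Subtract (−9)·D = 18x² + 81x − 72. Remainder: 5.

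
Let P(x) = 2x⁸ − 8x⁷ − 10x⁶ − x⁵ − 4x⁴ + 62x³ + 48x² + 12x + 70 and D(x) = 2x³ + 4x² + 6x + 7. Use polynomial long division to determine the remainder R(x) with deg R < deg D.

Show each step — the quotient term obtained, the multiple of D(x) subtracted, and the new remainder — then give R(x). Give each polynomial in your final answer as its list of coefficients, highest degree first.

R = [-7, 7]

Step 1: lead(2x⁸ − 8x⁷ − 10x⁶ − x⁵ − 4x⁴ + 62x³ + 48x² + 12x + 70) ÷ lead(D) = 2x⁸ ÷ 2x³ = x⁵. Subtract (x⁵)·D = 2x⁸ + 4x⁷ + 6x⁶ + 7x⁵. Remainder: −12x⁷ − 16x⁶ − 8x⁵ − 4x⁴ + 62x³ + 48x² + 12x + 70.
Step 2: lead(−12x⁷ − 16x⁶ − 8x⁵ − 4x⁴ + 62x³ + 48x² + 12x + 70) ÷ lead(D) = −12x⁷ ÷ 2x³ = −6x⁴. Subtract (−6x⁴)·D = −12x⁷ − 24x⁶ − 36x⁵ − 42x⁴. Remainder: 8x⁶ + 28x⁵ + 38x⁴ + 62x³ + 48x² + 12x + 70.
Step 3: lead(8x⁶ + 28x⁵ + 38x⁴ + 62x³ + 48x² + 12x + 70) ÷ lead(D) = 8x⁶ ÷ 2x³ = 4x³. Subtract (4x³)·D = 8x⁶ + 16x⁵ + 24x⁴ + 28x³. Remainder: 12x⁵ + 14x⁴ + 34x³ + 48x² + 12x + 70.
Step 4: lead(12x⁵ + 14x⁴ + 34x³ + 48x² + 12x + 70) ÷ lead(D) = 12x⁵ ÷ 2x³ = 6x². Subtract (6x²)·D = 12x⁵ + 24x⁴ + 36x³ + 42x². Remainder: −10x⁴ − 2x³ + 6x² + 12x + 70.
Step 5: lead(−10x⁴ − 2x³ + 6x² + 12x + 70) ÷ lead(D) = −10x⁴ ÷ 2x³ = −5x. Subtract (−5x)·D = −10x⁴ − 20x³ − 30x² − 35x. Remainder: 18x³ + 36x² + 47x + 70.
Step 6: lead(18x³ + 36x² + 47x + 70) ÷ lead(D) = 18x³ ÷ 2x³ = 9. Subtract (9)·D = 18x³ + 36x² + 54x + 63. Remainder: −7x + 7.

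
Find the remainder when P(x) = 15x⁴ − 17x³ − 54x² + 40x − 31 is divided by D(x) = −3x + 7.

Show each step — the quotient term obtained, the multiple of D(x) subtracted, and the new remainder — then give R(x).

Step 1: lead(15x⁴ − 17x³ − 54x² + 40x − 31) ÷ lead(D) = 15x⁴ ÷ −3x = −5x³. Subtract (−5x³)·D = 15x⁴ − 35x³. Remainder: 18x³ − 54x² + 40x − 31.
Step 2: lead(18x³ − 54x² + 40x − 31) ÷ lead(D) = 18x³ ÷ −3x = −6x². Subtract (−6x²)·D = 18x³ − 42x². Remainder: −12x² + 40x − 31.
Step 3: lead(−12x² + 40x − 31) ÷ lead(D) = −12x² ÷ −3x = 4x. Subtract (4x)·D = −12x² + 28x. Remainder: 12x − 31.
Step 4: lead(12x − 31) ÷ lead(D) = 12x ÷ −3x = −4. Subtract (−4)·D = 12x − 28. Remainder: −3.

R(x) = −3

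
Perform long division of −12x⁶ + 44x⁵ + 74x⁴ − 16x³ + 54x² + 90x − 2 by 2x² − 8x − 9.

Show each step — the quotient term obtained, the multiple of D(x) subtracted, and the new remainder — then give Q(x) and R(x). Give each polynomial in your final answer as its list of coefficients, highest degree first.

Step 1: lead(−12x⁶ + 44x⁵ + 74x⁴ − 16x³ + 54x² + 90x − 2) ÷ lead(D) = −12x⁶ ÷ 2x² = −6x⁴. Subtract (−6x⁴)·D = −12x⁶ + 48x⁵ + 54x⁴. Remainder: −4x⁵ + 20x⁴ − 16x³ + 54x² + 90x − 2.
Step 2: lead(−4x⁵ + 20x⁴ − 16x³ + 54x² + 90x − 2) ÷ lead(D) = −4x⁵ ÷ 2x² = −2x³. Subtract (−2x³)·D = −4x⁵ + 16x⁴ + 18x³. Remainder: 4x⁴ − 34x³ + 54x² + 90x − 2.
Step 3: lead(4x⁴ − 34x³ + 54x² + 90x − 2) ÷ lead(D) = 4x⁴ ÷ 2x² = 2x². Subtract (2x²)·D = 4x⁴ − 16x³ − 18x². Remainder: −18x³ + 72x² + 90x − 2.
Step 4: lead(−18x³ + 72x² + 90x − 2) ÷ lead(D) = −18x³ ÷ 2x² = −9x. Subtract (−9x)·D = −18x³ + 72x² + 81x. Remainder: 9x − 2.

Q = [-6, -2, 2, -9, 0]; R = [9, -2]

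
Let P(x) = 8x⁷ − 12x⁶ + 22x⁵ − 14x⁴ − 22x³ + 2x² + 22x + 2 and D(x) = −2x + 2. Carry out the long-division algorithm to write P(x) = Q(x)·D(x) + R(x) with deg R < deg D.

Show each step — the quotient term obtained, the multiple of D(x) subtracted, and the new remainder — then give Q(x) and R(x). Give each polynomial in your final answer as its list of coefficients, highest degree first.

Step 1: lead(8x⁷ − 12x⁶ + 22x⁵ − 14x⁴ − 22x³ + 2x² + 22x + 2) ÷ lead(D) = 8x⁷ ÷ −2x = −4x⁶. Subtract (−4x⁶)·D = 8x⁷ − 8x⁶. Remainder: −4x⁶ + 22x⁵ − 14x⁴ − 22x³ + 2x² + 22x + 2.
Step 2: lead(−4x⁶ + 22x⁵ − 14x⁴ − 22x³ + 2x² + 22x + 2) ÷ lead(D) = −4x⁶ ÷ −2x = 2x⁵. Subtract (2x⁵)·D = −4x⁶ + 4x⁵. Remainder: 18x⁵ − 14x⁴ − 22x³ + 2x² + 22x + 2.
Step 3: lead(18x⁵ − 14x⁴ − 22x³ + 2x² + 22x + 2) ÷ lead(D) = 18x⁵ ÷ −2x = −9x⁴. Subtract (−9x⁴)·D = 18x⁵ − 18x⁴. Remainder: 4x⁴ − 22x³ + 2x² + 22x + 2.
Step 4: lead(4x⁴ − 22x³ + 2x² + 22x + 2) ÷ lead(D) = 4x⁴ ÷ −2x = −2x³. Subtract (−2x³)·D = 4x⁴ − 4x³. Remainder: −18x³ + 2x² + 22x + 2.
Step 5: lead(−18x³ + 2x² + 22x + 2) ÷ lead(D) = −18x³ ÷ −2x = 9x². Subtract (9x²)·D = −18x³ + 18x². Remainder: −16x² + 22x + 2.
Step 6: lead(−16x² + 22x + 2) ÷ lead(D) = −16x² ÷ −2x = 8x. Subtract (8x)·D = −16x² + 16x. Remainder: 6x + 2.
Step 7: lead(6x + 2) ÷ lead(D) = 6x ÷ −2x = −3. Subtract (−3)·D = 6x − 6. Remainder: 8.

Q = [-4, 2, -9, -2, 9, 8, -3]; R = [8]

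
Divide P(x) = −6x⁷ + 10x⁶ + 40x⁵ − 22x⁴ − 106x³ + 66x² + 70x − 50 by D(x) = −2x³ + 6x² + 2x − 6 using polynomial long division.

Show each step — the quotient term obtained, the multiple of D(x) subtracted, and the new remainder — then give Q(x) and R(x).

Q(x) = 3x⁴ + 4x³ − 5x² − 9x + 9; R(x) = −2x + 4

Step 1: lead(−6x⁷ + 10x⁶ + 40x⁵ − 22x⁴ − 106x³ + 66x² + 70x − 50) ÷ lead(D) = −6x⁷ ÷ −2x³ = 3x⁴. Subtract (3x⁴)·D = −6x⁷ + 18x⁶ + 6x⁵ − 18x⁴. Remainder: −8x⁶ + 34x⁵ − 4x⁴ − 106x³ + 66x² + 70x − 50.
Step 2: lead(−8x⁶ + 34x⁵ − 4x⁴ − 106x³ + 66x² + 70x − 50) ÷ lead(D) = −8x⁶ ÷ −2x³ = 4x³. Subtract (4x³)·D = −8x⁶ + 24x⁵ + 8x⁴ − 24x³. Remainder: 10x⁵ − 12x⁴ − 82x³ + 66x² + 70x − 50.
Step 3: lead(10x⁵ − 12x⁴ − 82x³ + 66x² + 70x − 50) ÷ lead(D) = 10x⁵ ÷ −2x³ = −5x². Subtract (−5x²)·D = 10x⁵ − 30x⁴ − 10x³ + 30x². Remainder: 18x⁴ − 72x³ + 36x² + 70x − 50.
Step 4: lead(18x⁴ − 72x³ + 36x² + 70x − 50) ÷ lead(D) = 18x⁴ ÷ −2x³ = −9x. Subtract (−9x)·D = 18x⁴ − 54x³ − 18x² + 54x. Remainder: −18x³ + 54x² + 16x − 50.
Step 5: lead(−18x³ + 54x² + 16x − 50) ÷ lead(D) = −18x³ ÷ −2x³ = 9. Subtract (9)·D = −18x³ + 54x² + 18x − 54. Remainder: −2x + 4.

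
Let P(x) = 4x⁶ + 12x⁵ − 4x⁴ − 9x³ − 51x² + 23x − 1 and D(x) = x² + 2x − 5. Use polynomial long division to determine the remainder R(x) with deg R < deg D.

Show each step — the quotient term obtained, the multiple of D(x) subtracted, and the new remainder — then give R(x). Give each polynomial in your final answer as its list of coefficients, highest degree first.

Step 1: lead(4x⁶ + 12x⁵ − 4x⁴ − 9x³ − 51x² + 23x − 1) ÷ lead(D) = 4x⁶ ÷ x² = 4x⁴. Subtract (4x⁴)·D = 4x⁶ + 8x⁵ − 20x⁴. Remainder: 4x⁵ + 16x⁴ − 9x³ − 51x² + 23x − 1.
Step 2: lead(4x⁵ + 16x⁴ − 9x³ − 51x² + 23x − 1) ÷ lead(D) = 4x⁵ ÷ x² = 4x³. Subtract (4x³)·D = 4x⁵ + 8x⁴ − 20x³. Remainder: 8x⁴ + 11x³ − 51x² + 23x − 1.
Step 3: lead(8x⁴ + 11x³ − 51x² + 23x − 1) ÷ lead(D) = 8x⁴ ÷ x² = 8x². Subtract (8x²)·D = 8x⁴ + 16x³ − 40x². Remainder: −5x³ − 11x² + 23x − 1.
Step 4: lead(−5x³ − 11x² + 23x − 1) ÷ lead(D) = −5x³ ÷ x² = −5x. Subtract (−5x)·D = −5x³ − 10x² + 25x. Remainder: −x² − 2x − 1.
Step 5: lead(−x² − 2x − 1) ÷ lead(D) = −x² ÷ x² = −1. Subtract (−1)·D = −x² − 2x + 5. Remainder: −6.

R = [-6]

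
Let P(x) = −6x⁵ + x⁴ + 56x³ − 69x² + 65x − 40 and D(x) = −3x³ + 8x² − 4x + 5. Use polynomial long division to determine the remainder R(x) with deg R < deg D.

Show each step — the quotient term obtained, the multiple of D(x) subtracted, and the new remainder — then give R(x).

Step 1: lead(−6x⁵ + x⁴ + 56x³ − 69x² + 65x − 40) ÷ lead(D) = −6x⁵ ÷ −3x³ = 2x². Subtract (2x²)·D = −6x⁵ + 16x⁴ − 8x³ + 10x². Remainder: −15x⁴ + 64x³ − 79x² + 65x − 40.
Step 2: lead(−15x⁴ + 64x³ − 79x² + 65x − 40) ÷ lead(D) = −15x⁴ ÷ −3x³ = 5x. Subtract (5x)·D = −15x⁴ + 40x³ − 20x² + 25x. Remainder: 24x³ − 59x² + 40x − 40.
Step 3: lead(24x³ − 59x² + 40x − 40) ÷ lead(D) = 24x³ ÷ −3x³ = −8. Subtract (−8)·D = 24x³ − 64x² + 32x − 40. Remainder: 5x² + 8x.

R(x) = 5x² + 8x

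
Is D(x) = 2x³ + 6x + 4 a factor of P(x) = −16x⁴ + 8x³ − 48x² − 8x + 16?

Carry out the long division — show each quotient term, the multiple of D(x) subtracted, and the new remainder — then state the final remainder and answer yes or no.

Step 1: lead(−16x⁴ + 8x³ − 48x² − 8x + 16) ÷ lead(D) = −16x⁴ ÷ 2x³ = −8x. Subtract (−8x)·D = −16x⁴ − 48x² − 32x. Remainder: 8x³ + 24x + 16.
Step 2: lead(8x³ + 24x + 16) ÷ lead(D) = 8x³ ÷ 2x³ = 4. Subtract (4)·D = 8x³ + 24x + 16. Remainder: 0.

R(x) = 0, so D(x) is a factor of P(x). yes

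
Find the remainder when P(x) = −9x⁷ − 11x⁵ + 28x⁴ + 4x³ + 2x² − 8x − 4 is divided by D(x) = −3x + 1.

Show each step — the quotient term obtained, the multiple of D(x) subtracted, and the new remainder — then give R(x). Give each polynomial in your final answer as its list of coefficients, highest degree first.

R = [-6]

Step 1: lead(−9x⁷ − 11x⁵ + 28x⁴ + 4x³ + 2x² − 8x − 4) ÷ lead(D) = −9x⁷ ÷ −3x = 3x⁶. Subtract (3x⁶)·D = −9x⁷ + 3x⁶. Remainder: −3x⁶ − 11x⁵ + 28x⁴ + 4x³ + 2x² − 8x − 4.
Step 2: lead(−3x⁶ − 11x⁵ + 28x⁴ + 4x³ + 2x² − 8x − 4) ÷ lead(D) = −3x⁶ ÷ −3x = x⁵. Subtract (x⁵)·D = −3x⁶ + x⁵. Remainder: −12x⁵ + 28x⁴ + 4x³ + 2x² − 8x − 4.
Step 3: lead(−12x⁵ + 28x⁴ + 4x³ + 2x² − 8x − 4) ÷ lead(D) = −12x⁵ ÷ −3x = 4x⁴. Subtract (4x⁴)·D = −12x⁵ + 4x⁴. Remainder: 24x⁴ + 4x³ + 2x² − 8x − 4.
Step 4: lead(24x⁴ + 4x³ + 2x² − 8x − 4) ÷ lead(D) = 24x⁴ ÷ −3x = −8x³. Subtract (−8x³)·D = 24x⁴ − 8x³. Remainder: 12x³ + 2x² − 8x − 4.
Step 5: lead(12x³ + 2x² − 8x − 4) ÷ lead(D) = 12x³ ÷ −3x = −4x². Subtract (−4x²)·D = 12x³ − 4x². Remainder: 6x² − 8x − 4.
Step 6: lead(6x² − 8x − 4) ÷ lead(D) = 6x² ÷ −3x = −2x. Subtract (−2x)·D = 6x² − 2x. Remainder: −6x − 4.
Step 7: lead(−6x − 4) ÷ lead(D) = −6x ÷ −3x = 2. Subtract (2)·D = −6x + 2. Remainder: −6.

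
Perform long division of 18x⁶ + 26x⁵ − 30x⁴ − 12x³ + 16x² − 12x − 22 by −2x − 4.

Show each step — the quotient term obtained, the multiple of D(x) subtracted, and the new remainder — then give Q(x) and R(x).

Step 1: lead(18x⁶ + 26x⁵ − 30x⁴ − 12x³ + 16x² − 12x − 22) ÷ lead(D) = 18x⁶ ÷ −2x = −9x⁵. Subtract (−9x⁵)·D = 18x⁶ + 36x⁵. Remainder: −10x⁵ − 30x⁴ − 12x³ + 16x² − 12x − 22.
Step 2: lead(−10x⁵ − 30x⁴ − 12x³ + 16x² − 12x − 22) ÷ lead(D) = −10x⁵ ÷ −2x = 5x⁴. Subtract (5x⁴)·D = −10x⁵ − 20x⁴. Remainder: −10x⁴ − 12x³ + 16x² − 12x − 22.
Step 3: lead(−10x⁴ − 12x³ + 16x² − 12x − 22) ÷ lead(D) = −10x⁴ ÷ −2x = 5x³. Subtract (5x³)·D = −10x⁴ − 20x³. Remainder: 8x³ + 16x² − 12x − 22.
Step 4: lead(8x³ + 16x² − 12x − 22) ÷ lead(D) = 8x³ ÷ −2x = −4x². Subtract (−4x²)·D = 8x³ + 16x². Remainder: −12x − 22.
Step 5: lead(−12x − 22) ÷ lead(D) = −12x ÷ −2x = 6. Subtract (6)·D = −12x − 24. Remainder: 2.

Q(x) = −9x⁵ + 5x⁴ + 5x³ − 4x² + 6; R(x) = 2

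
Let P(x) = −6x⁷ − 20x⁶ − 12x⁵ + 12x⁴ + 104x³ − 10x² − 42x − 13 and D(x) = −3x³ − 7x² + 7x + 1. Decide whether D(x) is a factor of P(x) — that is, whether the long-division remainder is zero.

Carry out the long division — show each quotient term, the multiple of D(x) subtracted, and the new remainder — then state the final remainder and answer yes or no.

R(x) = 8x − 7, so D(x) is not a factor of P(x). no

Step 1: lead(−6x⁷ − 20x⁶ − 12x⁵ + 12x⁴ + 104x³ − 10x² − 42x − 13) ÷ lead(D) = −6x⁷ ÷ −3x³ = 2x⁴. Subtract (2x⁴)·D = −6x⁷ − 14x⁶ + 14x⁵ + 2x⁴. Remainder: −6x⁶ − 26x⁵ + 10x⁴ + 104x³ − 10x² − 42x − 13.
Step 2: lead(−6x⁶ − 26x⁵ + 10x⁴ + 104x³ − 10x² − 42x − 13) ÷ lead(D) = −6x⁶ ÷ −3x³ = 2x³. Subtract (2x³)·D = −6x⁶ − 14x⁵ + 14x⁴ + 2x³. Remainder: −12x⁵ − 4x⁴ + 102x³ − 10x² − 42x − 13.
Step 3: lead(−12x⁵ − 4x⁴ + 102x³ − 10x² − 42x − 13) ÷ lead(D) = −12x⁵ ÷ −3x³ = 4x². Subtract (4x²)·D = −12x⁵ − 28x⁴ + 28x³ + 4x². Remainder: 24x⁴ + 74x³ − 14x² − 42x − 13.
Step 4: lead(24x⁴ + 74x³ − 14x² − 42x − 13) ÷ lead(D) = 24x⁴ ÷ −3x³ = −8x. Subtract (−8x)·D = 24x⁴ + 56x³ − 56x² − 8x. Remainder: 18x³ + 42x² − 34x − 13.
Step 5: lead(18x³ + 42x² − 34x − 13) ÷ lead(D) = 18x³ ÷ −3x³ = −6. Subtract (−6)·D = 18x³ + 42x² − 42x − 6. Remainder: 8x − 7.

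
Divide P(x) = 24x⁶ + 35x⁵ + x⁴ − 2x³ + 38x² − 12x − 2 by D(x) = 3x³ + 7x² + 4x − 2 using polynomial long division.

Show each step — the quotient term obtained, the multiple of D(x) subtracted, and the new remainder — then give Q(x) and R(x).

Step 1: lead(24x⁶ + 35x⁵ + x⁴ − 2x³ + 38x² − 12x − 2) ÷ lead(D) = 24x⁶ ÷ 3x³ = 8x³. Subtract (8x³)·D = 24x⁶ + 56x⁵ + 32x⁴ − 16x³. Remainder: −21x⁵ − 31x⁴ + 14x³ + 38x² − 12x − 2.
Step 2: lead(−21x⁵ − 31x⁴ + 14x³ + 38x² − 12x − 2) ÷ lead(D) = −21x⁵ ÷ 3x³ = −7x². Subtract (−7x²)·D = −21x⁵ − 49x⁴ − 28x³ + 14x². Remainder: 18x⁴ + 42x³ + 24x² − 12x − 2.
Step 3: lead(18x⁴ + 42x³ + 24x² − 12x − 2) ÷ lead(D) = 18x⁴ ÷ 3x³ = 6x. Subtract (6x)·D = 18x⁴ + 42x³ + 24x² − 12x. Remainder: −2.

Q(x) = 8x³ − 7x² + 6x; R(x) = −2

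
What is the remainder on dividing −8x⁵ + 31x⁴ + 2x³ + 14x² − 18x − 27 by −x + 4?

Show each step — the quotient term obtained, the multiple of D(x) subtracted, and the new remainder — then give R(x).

R(x) = −3

Step 1: lead(−8x⁵ + 31x⁴ + 2x³ + 14x² − 18x − 27) ÷ lead(D) = −8x⁵ ÷ −x = 8x⁴. Subtract (8x⁴)·D = −8x⁵ + 32x⁴. Remainder: −x⁴ + 2x³ + 14x² − 18x − 27.
Step 2: lead(−x⁴ + 2x³ + 14x² − 18x − 27) ÷ lead(D) = −x⁴ ÷ −x = x³. Subtract (x³)·D = −x⁴ + 4x³. Remainder: −2x³ + 14x² − 18x − 27.
Step 3: lead(−2x³ + 14x² − 18x − 27) ÷ lead(D) = −2x³ ÷ −x = 2x². Subtract (2x²)·D = −2x³ + 8x². Remainder: 6x² − 18x − 27.
Step 4: lead(6x² − 18x − 27) ÷ lead(D) = 6x² ÷ −x = −6x. Subtract (−6x)·D = 6x² − 24x. Remainder: 6x − 27.
Step 5: lead(6x − 27) ÷ lead(D) = 6x ÷ −x = −6. Subtract (−6)·D = 6x − 24. Remainder: −3.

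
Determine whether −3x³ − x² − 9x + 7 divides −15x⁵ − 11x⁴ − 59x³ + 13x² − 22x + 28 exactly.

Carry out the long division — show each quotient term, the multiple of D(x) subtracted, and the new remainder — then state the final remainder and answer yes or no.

R(x) = 0, so D(x) is a factor of P(x). yes

Step 1: lead(−15x⁵ − 11x⁴ − 59x³ + 13x² − 22x + 28) ÷ lead(D) = −15x⁵ ÷ −3x³ = 5x². Subtract (5x²)·D = −15x⁵ − 5x⁴ − 45x³ + 35x². Remainder: −6x⁴ − 14x³ − 22x² − 22x + 28.
Step 2: lead(−6x⁴ − 14x³ − 22x² − 22x + 28) ÷ lead(D) = −6x⁴ ÷ −3x³ = 2x. Subtract (2x)·D = −6x⁴ − 2x³ − 18x² + 14x. Remainder: −12x³ − 4x² − 36x + 28.
Step 3: lead(−12x³ − 4x² − 36x + 28) ÷ lead(D) = −12x³ ÷ −3x³ = 4. Subtract (4)·D = −12x³ − 4x² − 36x + 28. Remainder: 0.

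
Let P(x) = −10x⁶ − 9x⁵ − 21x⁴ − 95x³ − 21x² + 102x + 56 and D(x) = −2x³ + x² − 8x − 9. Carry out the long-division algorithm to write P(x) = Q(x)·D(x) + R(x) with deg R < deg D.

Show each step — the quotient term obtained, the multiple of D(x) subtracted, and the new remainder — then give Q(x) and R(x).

Step 1: lead(−10x⁶ − 9x⁵ − 21x⁴ − 95x³ − 21x² + 102x + 56) ÷ lead(D) = −10x⁶ ÷ −2x³ = 5x³. Subtract (5x³)·D = −10x⁶ + 5x⁵ − 40x⁴ − 45x³. Remainder: −14x⁵ + 19x⁴ − 50x³ − 21x² + 102x + 56.
Step 2: lead(−14x⁵ + 19x⁴ − 50x³ − 21x² + 102x + 56) ÷ lead(D) = −14x⁵ ÷ −2x³ = 7x². Subtract (7x²)·D = −14x⁵ + 7x⁴ − 56x³ − 63x². Remainder: 12x⁴ + 6x³ + 42x² + 102x + 56.
Step 3: lead(12x⁴ + 6x³ + 42x² + 102x + 56) ÷ lead(D) = 12x⁴ ÷ −2x³ = −6x. Subtract (−6x)·D = 12x⁴ − 6x³ + 48x² + 54x. Remainder: 12x³ − 6x² + 48x + 56.
Step 4: lead(12x³ − 6x² + 48x + 56) ÷ lead(D) = 12x³ ÷ −2x³ = −6. Subtract (−6)·D = 12x³ − 6x² + 48x + 54. Remainder: 2.

Q(x) = 5x³ + 7x² − 6x − 6; R(x) = 2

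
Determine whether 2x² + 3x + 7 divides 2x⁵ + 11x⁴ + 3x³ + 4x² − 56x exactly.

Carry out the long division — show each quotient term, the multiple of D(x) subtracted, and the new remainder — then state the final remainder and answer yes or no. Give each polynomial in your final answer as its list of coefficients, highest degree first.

R = [0], so D(x) is a factor of P(x). yes

Step 1: lead(2x⁵ + 11x⁴ + 3x³ + 4x² − 56x) ÷ lead(D) = 2x⁵ ÷ 2x² = x³. Subtract (x³)·D = 2x⁵ + 3x⁴ + 7x³. Remainder: 8x⁴ − 4x³ + 4x² − 56x.
Step 2: lead(8x⁴ − 4x³ + 4x² − 56x) ÷ lead(D) = 8x⁴ ÷ 2x² = 4x². Subtract (4x²)·D = 8x⁴ + 12x³ + 28x². Remainder: −16x³ − 24x² − 56x.
Step 3: lead(−16x³ − 24x² − 56x) ÷ lead(D) = −16x³ ÷ 2x² = −8x. Subtract (−8x)·D = −16x³ − 24x² − 56x. Remainder: 0.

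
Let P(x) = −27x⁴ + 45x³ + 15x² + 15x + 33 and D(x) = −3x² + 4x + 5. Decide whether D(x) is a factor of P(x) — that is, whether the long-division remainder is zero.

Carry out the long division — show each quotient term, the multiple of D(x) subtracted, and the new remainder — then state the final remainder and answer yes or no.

Step 1: lead(−27x⁴ + 45x³ + 15x² + 15x + 33) ÷ lead(D) = −27x⁴ ÷ −3x² = 9x². Subtract (9x²)·D = −27x⁴ + 36x³ + 45x². Remainder: 9x³ − 30x² + 15x + 33.
Step 2: lead(9x³ − 30x² + 15x + 33) ÷ lead(D) = 9x³ ÷ −3x² = −3x. Subtract (−3x)·D = 9x³ − 12x² − 15x. Remainder: −18x² + 30x + 33.
Step 3: lead(−18x² + 30x + 33) ÷ lead(D) = −18x² ÷ −3x² = 6. Subtract (6)·D = −18x² + 24x + 30. Remainder: 6x + 3.

R(x) = 6x + 3, so D(x) is not a factor of P(x). no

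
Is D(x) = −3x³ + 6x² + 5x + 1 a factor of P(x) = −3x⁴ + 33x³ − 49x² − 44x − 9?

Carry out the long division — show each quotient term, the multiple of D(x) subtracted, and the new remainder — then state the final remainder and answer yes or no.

Step 1: lead(−3x⁴ + 33x³ − 49x² − 44x − 9) ÷ lead(D) = −3x⁴ ÷ −3x³ = x. Subtract (x)·D = −3x⁴ + 6x³ + 5x² + x. Remainder: 27x³ − 54x² − 45x − 9.
Step 2: lead(27x³ − 54x² − 45x − 9) ÷ lead(D) = 27x³ ÷ −3x³ = −9. Subtract (−9)·D = 27x³ − 54x² − 45x − 9. Remainder: 0.

R(x) = 0, so D(x) is a factor of P(x). yes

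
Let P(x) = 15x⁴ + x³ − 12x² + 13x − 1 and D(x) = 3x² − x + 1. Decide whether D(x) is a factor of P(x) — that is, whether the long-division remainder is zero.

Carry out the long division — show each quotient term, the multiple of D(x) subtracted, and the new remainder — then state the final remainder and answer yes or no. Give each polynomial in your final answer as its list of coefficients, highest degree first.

Step 1: lead(15x⁴ + x³ − 12x² + 13x − 1) ÷ lead(D) = 15x⁴ ÷ 3x² = 5x². Subtract (5x²)·D = 15x⁴ − 5x³ + 5x². Remainder: 6x³ − 17x² + 13x − 1.
Step 2: lead(6x³ − 17x² + 13x − 1) ÷ lead(D) = 6x³ ÷ 3x² = 2x. Subtract (2x)·D = 6x³ − 2x² + 2x. Remainder: −15x² + 11x − 1.
Step 3: lead(−15x² + 11x − 1) ÷ lead(D) = −15x² ÷ 3x² = −5. Subtract (−5)·D = −15x² + 5x − 5. Remainder: 6x + 4.

R = [6, 4], so D(x) is not a factor of P(x). no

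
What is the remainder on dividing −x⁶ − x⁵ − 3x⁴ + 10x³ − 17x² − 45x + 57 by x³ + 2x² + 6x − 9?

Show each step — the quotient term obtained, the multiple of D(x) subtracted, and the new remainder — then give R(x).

R(x) = 6x − 6

Step 1: lead(−x⁶ − x⁵ − 3x⁴ + 10x³ − 17x² − 45x + 57) ÷ lead(D) = −x⁶ ÷ x³ = −x³. Subtract (−x³)·D = −x⁶ − 2x⁵ − 6x⁴ + 9x³. Remainder: x⁵ + 3x⁴ + x³ − 17x² − 45x + 57.
Step 2: lead(x⁵ + 3x⁴ + x³ − 17x² − 45x + 57) ÷ lead(D) = x⁵ ÷ x³ = x². Subtract (x²)·D = x⁵ + 2x⁴ + 6x³ − 9x². Remainder: x⁴ − 5x³ − 8x² − 45x + 57.
Step 3: lead(x⁴ − 5x³ − 8x² − 45x + 57) ÷ lead(D) = x⁴ ÷ x³ = x. Subtract (x)·D = x⁴ + 2x³ + 6x² − 9x. Remainder: −7x³ − 14x² − 36x + 57.
Step 4: lead(−7x³ − 14x² − 36x + 57) ÷ lead(D) = −7x³ ÷ x³ = −7. Subtract (−7)·D = −7x³ − 14x² − 42x + 63. Remainder: 6x − 6.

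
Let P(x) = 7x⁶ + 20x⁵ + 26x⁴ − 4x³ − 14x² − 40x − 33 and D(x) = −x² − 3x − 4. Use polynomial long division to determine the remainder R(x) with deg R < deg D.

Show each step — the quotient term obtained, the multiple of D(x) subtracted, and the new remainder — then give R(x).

Step 1: lead(7x⁶ + 20x⁵ + 26x⁴ − 4x³ − 14x² − 40x − 33) ÷ lead(D) = 7x⁶ ÷ −x² = −7x⁴. Subtract (−7x⁴)·D = 7x⁶ + 21x⁵ + 28x⁴. Remainder: −x⁵ − 2x⁴ − 4x³ − 14x² − 40x − 33.
Step 2: lead(−x⁵ − 2x⁴ − 4x³ − 14x² − 40x − 33) ÷ lead(D) = −x⁵ ÷ −x² = x³. Subtract (x³)·D = −x⁵ − 3x⁴ − 4x³. Remainder: x⁴ − 14x² − 40x − 33.
Step 3: lead(x⁴ − 14x² − 40x − 33) ÷ lead(D) = x⁴ ÷ −x² = −x². Subtract (−x²)·D = x⁴ + 3x³ + 4x². Remainder: −3x³ − 18x² − 40x − 33.
Step 4: lead(−3x³ − 18x² − 40x − 33) ÷ lead(D) = −3x³ ÷ −x² = 3x. Subtract (3x)·D = −3x³ − 9x² − 12x. Remainder: −9x² − 28x − 33.
Step 5: lead(−9x² − 28x − 33) ÷ lead(D) = −9x² ÷ −x² = 9. Subtract (9)·D = −9x² − 27x − 36. Remainder: −x + 3.

R(x) = −x + 3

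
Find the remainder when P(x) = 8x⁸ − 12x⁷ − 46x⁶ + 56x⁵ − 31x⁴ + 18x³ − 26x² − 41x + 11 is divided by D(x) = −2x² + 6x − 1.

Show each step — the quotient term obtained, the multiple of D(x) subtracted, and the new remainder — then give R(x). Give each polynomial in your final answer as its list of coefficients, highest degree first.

R = [3]

Step 1: lead(8x⁸ − 12x⁷ − 46x⁶ + 56x⁵ − 31x⁴ + 18x³ − 26x² − 41x + 11) ÷ lead(D) = 8x⁸ ÷ −2x² = −4x⁶. Subtract (−4x⁶)·D = 8x⁸ − 24x⁷ + 4x⁶. Remainder: 12x⁷ − 50x⁶ + 56x⁵ − 31x⁴ + 18x³ − 26x² − 41x + 11.
Step 2: lead(12x⁷ − 50x⁶ + 56x⁵ − 31x⁴ + 18x³ − 26x² − 41x + 11) ÷ lead(D) = 12x⁷ ÷ −2x² = −6x⁵. Subtract (−6x⁵)·D = 12x⁷ − 36x⁶ + 6x⁵. Remainder: −14x⁶ + 50x⁵ − 31x⁴ + 18x³ − 26x² − 41x + 11.
Step 3: lead(−14x⁶ + 50x⁵ − 31x⁴ + 18x³ − 26x² − 41x + 11) ÷ lead(D) = −14x⁶ ÷ −2x² = 7x⁴. Subtract (7x⁴)·D = −14x⁶ + 42x⁵ − 7x⁴. Remainder: 8x⁵ − 24x⁴ + 18x³ − 26x² − 41x + 11.
Step 4: lead(8x⁵ − 24x⁴ + 18x³ − 26x² − 41x + 11) ÷ lead(D) = 8x⁵ ÷ −2x² = −4x³. Subtract (−4x³)·D = 8x⁵ − 24x⁴ + 4x³. Remainder: 14x³ − 26x² − 41x + 11.
Step 5: lead(14x³ − 26x² − 41x + 11) ÷ lead(D) = 14x³ ÷ −2x² = −7x. Subtract (−7x)·D = 14x³ − 42x² + 7x. Remainder: 16x² − 48x + 11.
Step 6: lead(16x² − 48x + 11) ÷ lead(D) = 16x² ÷ −2x² = −8. Subtract (−8)·D = 16x² − 48x + 8. Remainder: 3.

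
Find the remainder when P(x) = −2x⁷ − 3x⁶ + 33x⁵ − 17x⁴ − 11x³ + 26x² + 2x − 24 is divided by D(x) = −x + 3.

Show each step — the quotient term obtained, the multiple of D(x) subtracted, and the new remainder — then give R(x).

R(x) = 0

Step 1: lead(−2x⁷ − 3x⁶ + 33x⁵ − 17x⁴ − 11x³ + 26x² + 2x − 24) ÷ lead(D) = −2x⁷ ÷ −x = 2x⁶. Subtract (2x⁶)·D = −2x⁷ + 6x⁶. Remainder: −9x⁶ + 33x⁵ − 17x⁴ − 11x³ + 26x² + 2x − 24.
Step 2: lead(−9x⁶ + 33x⁵ − 17x⁴ − 11x³ + 26x² + 2x − 24) ÷ lead(D) = −9x⁶ ÷ −x = 9x⁵. Subtract (9x⁵)·D = −9x⁶ + 27x⁵. Remainder: 6x⁵ − 17x⁴ − 11x³ + 26x² + 2x − 24.
Step 3: lead(6x⁵ − 17x⁴ − 11x³ + 26x² + 2x − 24) ÷ lead(D) = 6x⁵ ÷ −x = −6x⁴. Subtract (−6x⁴)·D = 6x⁵ − 18x⁴. Remainder: x⁴ − 11x³ + 26x² + 2x − 24.
Step 4: lead(x⁴ − 11x³ + 26x² + 2x − 24) ÷ lead(D) = x⁴ ÷ −x = −x³. Subtract (−x³)·D = x⁴ − 3x³. Remainder: −8x³ + 26x² + 2x − 24.
Step 5: lead(−8x³ + 26x² + 2x − 24) ÷ lead(D) = −8x³ ÷ −x = 8x². Subtract (8x²)·D = −8x³ + 24x². Remainder: 2x² + 2x − 24.
Step 6: lead(2x² + 2x − 24) ÷ lead(D) = 2x² ÷ −x = −2x. Subtract (−2x)·D = 2x² − 6x. Remainder: 8x − 24.
Step 7: lead(8x − 24) ÷ lead(D) = 8x ÷ −x = −8. Subtract (−8)·D = 8x − 24. Remainder: 0.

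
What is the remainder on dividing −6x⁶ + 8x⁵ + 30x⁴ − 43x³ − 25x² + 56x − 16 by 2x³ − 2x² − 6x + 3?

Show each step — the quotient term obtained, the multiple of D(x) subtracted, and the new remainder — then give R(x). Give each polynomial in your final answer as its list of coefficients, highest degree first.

R = [-7, 5]

Step 1: lead(−6x⁶ + 8x⁵ + 30x⁴ − 43x³ − 25x² + 56x − 16) ÷ lead(D) = −6x⁶ ÷ 2x³ = −3x³. Subtract (−3x³)·D = −6x⁶ + 6x⁵ + 18x⁴ − 9x³. Remainder: 2x⁵ + 12x⁴ − 34x³ − 25x² + 56x − 16.
Step 2: lead(2x⁵ + 12x⁴ − 34x³ − 25x² + 56x − 16) ÷ lead(D) = 2x⁵ ÷ 2x³ = x². Subtract (x²)·D = 2x⁵ − 2x⁴ − 6x³ + 3x². Remainder: 14x⁴ − 28x³ − 28x² + 56x − 16.
Step 3: lead(14x⁴ − 28x³ − 28x² + 56x − 16) ÷ lead(D) = 14x⁴ ÷ 2x³ = 7x. Subtract (7x)·D = 14x⁴ − 14x³ − 42x² + 21x. Remainder: −14x³ + 14x² + 35x − 16.
Step 4: lead(−14x³ + 14x² + 35x − 16) ÷ lead(D) = −14x³ ÷ 2x³ = −7. Subtract (−7)·D = −14x³ + 14x² + 42x − 21. Remainder: −7x + 5.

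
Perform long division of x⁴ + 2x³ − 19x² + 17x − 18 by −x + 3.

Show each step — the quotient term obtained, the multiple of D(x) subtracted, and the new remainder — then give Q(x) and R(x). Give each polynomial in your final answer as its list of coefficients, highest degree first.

Step 1: lead(x⁴ + 2x³ − 19x² + 17x − 18) ÷ lead(D) = x⁴ ÷ −x = −x³. Subtract (−x³)·D = x⁴ − 3x³. Remainder: 5x³ − 19x² + 17x − 18.
Step 2: lead(5x³ − 19x² + 17x − 18) ÷ lead(D) = 5x³ ÷ −x = −5x². Subtract (−5x²)·D = 5x³ − 15x². Remainder: −4x² + 17x − 18.
Step 3: lead(−4x² + 17x − 18) ÷ lead(D) = −4x² ÷ −x = 4x. Subtract (4x)·D = −4x² + 12x. Remainder: 5x − 18.
Step 4: lead(5x − 18) ÷ lead(D) = 5x ÷ −x = −5. Subtract (−5)·D = 5x − 15. Remainder: −3.

Q = [-1, -5, 4, -5]; R = [-3]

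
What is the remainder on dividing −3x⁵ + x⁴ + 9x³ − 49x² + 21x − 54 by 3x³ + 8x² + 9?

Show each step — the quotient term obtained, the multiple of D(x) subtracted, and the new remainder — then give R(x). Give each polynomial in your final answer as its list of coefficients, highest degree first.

R = [-6, -9]

Step 1: lead(−3x⁵ + x⁴ + 9x³ − 49x² + 21x − 54) ÷ lead(D) = −3x⁵ ÷ 3x³ = −x². Subtract (−x²)·D = −3x⁵ − 8x⁴ − 9x². Remainder: 9x⁴ + 9x³ − 40x² + 21x − 54.
Step 2: lead(9x⁴ + 9x³ − 40x² + 21x − 54) ÷ lead(D) = 9x⁴ ÷ 3x³ = 3x. Subtract (3x)·D = 9x⁴ + 24x³ + 27x. Remainder: −15x³ − 40x² − 6x − 54.
Step 3: lead(−15x³ − 40x² − 6x − 54) ÷ lead(D) = −15x³ ÷ 3x³ = −5. Subtract (−5)·D = −15x³ − 40x² − 45. Remainder: −6x − 9.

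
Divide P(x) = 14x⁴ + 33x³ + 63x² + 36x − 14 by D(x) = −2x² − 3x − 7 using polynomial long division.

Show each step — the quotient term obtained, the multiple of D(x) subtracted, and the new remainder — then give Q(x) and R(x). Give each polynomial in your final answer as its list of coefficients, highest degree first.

Q = [-7, -6, 2]; R = [0]

Step 1: lead(14x⁴ + 33x³ + 63x² + 36x − 14) ÷ lead(D) = 14x⁴ ÷ −2x² = −7x². Subtract (−7x²)·D = 14x⁴ + 21x³ + 49x². Remainder: 12x³ + 14x² + 36x − 14.
Step 2: lead(12x³ + 14x² + 36x − 14) ÷ lead(D) = 12x³ ÷ −2x² = −6x. Subtract (−6x)·D = 12x³ + 18x² + 42x. Remainder: −4x² − 6x − 14.
Step 3: lead(−4x² − 6x − 14) ÷ lead(D) = −4x² ÷ −2x² = 2. Subtract (2)·D = −4x² − 6x − 14. Remainder: 0.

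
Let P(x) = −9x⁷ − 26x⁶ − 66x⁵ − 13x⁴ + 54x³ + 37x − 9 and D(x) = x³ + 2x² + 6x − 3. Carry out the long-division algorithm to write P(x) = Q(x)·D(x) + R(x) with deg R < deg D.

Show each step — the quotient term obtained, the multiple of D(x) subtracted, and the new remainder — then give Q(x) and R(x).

Q(x) = −9x⁴ − 8x³ + 4x² + 6; R(x) = x + 9

Step 1: lead(−9x⁷ − 26x⁶ − 66x⁵ − 13x⁴ + 54x³ + 37x − 9) ÷ lead(D) = −9x⁷ ÷ x³ = −9x⁴. Subtract (−9x⁴)·D = −9x⁷ − 18x⁶ − 54x⁵ + 27x⁴. Remainder: −8x⁶ − 12x⁵ − 40x⁴ + 54x³ + 37x − 9.
Step 2: lead(−8x⁶ − 12x⁵ − 40x⁴ + 54x³ + 37x − 9) ÷ lead(D) = −8x⁶ ÷ x³ = −8x³. Subtract (−8x³)·D = −8x⁶ − 16x⁵ − 48x⁴ + 24x³. Remainder: 4x⁵ + 8x⁴ + 30x³ + 37x − 9.
Step 3: lead(4x⁵ + 8x⁴ + 30x³ + 37x − 9) ÷ lead(D) = 4x⁵ ÷ x³ = 4x². Subtract (4x²)·D = 4x⁵ + 8x⁴ + 24x³ − 12x². Remainder: 6x³ + 12x² + 37x − 9.
Step 4: lead(6x³ + 12x² + 37x − 9) ÷ lead(D) = 6x³ ÷ x³ = 6. Subtract (6)·D = 6x³ + 12x² + 36x − 18. Remainder: x + 9.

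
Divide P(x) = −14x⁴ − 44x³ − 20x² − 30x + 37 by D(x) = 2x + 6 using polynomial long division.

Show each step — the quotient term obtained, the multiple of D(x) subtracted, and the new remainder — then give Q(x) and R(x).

Q(x) = −7x³ − x² − 7x + 6; R(x) = 1

Step 1: lead(−14x⁴ − 44x³ − 20x² − 30x + 37) ÷ lead(D) = −14x⁴ ÷ 2x = −7x³. Subtract (−7x³)·D = −14x⁴ − 42x³. Remainder: −2x³ − 20x² − 30x + 37.
Step 2: lead(−2x³ − 20x² − 30x + 37) ÷ lead(D) = −2x³ ÷ 2x = −x². Subtract (−x²)·D = −2x³ − 6x². Remainder: −14x² − 30x + 37.
Step 3: lead(−14x² − 30x + 37) ÷ lead(D) = −14x² ÷ 2x = −7x. Subtract (−7x)·D = −14x² − 42x. Remainder: 12x + 37.
Step 4: lead(12x + 37) ÷ lead(D) = 12x ÷ 2x = 6. Subtract (6)·D = 12x + 36. Remainder: 1.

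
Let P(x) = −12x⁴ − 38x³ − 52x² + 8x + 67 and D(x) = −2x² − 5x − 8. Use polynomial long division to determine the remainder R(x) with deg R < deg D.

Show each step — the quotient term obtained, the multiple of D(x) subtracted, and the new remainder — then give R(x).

Step 1: lead(−12x⁴ − 38x³ − 52x² + 8x + 67) ÷ lead(D) = −12x⁴ ÷ −2x² = 6x². Subtract (6x²)·D = −12x⁴ − 30x³ − 48x². Remainder: −8x³ − 4x² + 8x + 67.
Step 2: lead(−8x³ − 4x² + 8x + 67) ÷ lead(D) = −8x³ ÷ −2x² = 4x. Subtract (4x)·D = −8x³ − 20x² − 32x. Remainder: 16x² + 40x + 67.
Step 3: lead(16x² + 40x + 67) ÷ lead(D) = 16x² ÷ −2x² = −8. Subtract (−8)·D = 16x² + 40x + 64. Remainder: 3.

R(x) = 3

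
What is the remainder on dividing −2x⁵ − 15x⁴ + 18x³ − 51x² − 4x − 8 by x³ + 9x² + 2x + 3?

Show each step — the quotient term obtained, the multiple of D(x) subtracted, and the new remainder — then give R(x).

Step 1: lead(−2x⁵ − 15x⁴ + 18x³ − 51x² − 4x − 8) ÷ lead(D) = −2x⁵ ÷ x³ = −2x². Subtract (−2x²)·D = −2x⁵ − 18x⁴ − 4x³ − 6x². Remainder: 3x⁴ + 22x³ − 45x² − 4x − 8.
Step 2: lead(3x⁴ + 22x³ − 45x² − 4x − 8) ÷ lead(D) = 3x⁴ ÷ x³ = 3x. Subtract (3x)·D = 3x⁴ + 27x³ + 6x² + 9x. Remainder: −5x³ − 51x² − 13x − 8.
Step 3: lead(−5x³ − 51x² − 13x − 8) ÷ lead(D) = −5x³ ÷ x³ = −5. Subtract (−5)·D = −5x³ − 45x² − 10x − 15. Remainder: −6x² − 3x + 7.

R(x) = −6x² − 3x + 7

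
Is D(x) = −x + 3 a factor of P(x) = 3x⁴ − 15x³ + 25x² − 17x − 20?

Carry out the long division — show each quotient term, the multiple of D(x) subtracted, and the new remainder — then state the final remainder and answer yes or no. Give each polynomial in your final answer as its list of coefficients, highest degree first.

R = [-8], so D(x) is not a factor of P(x). no

Step 1: lead(3x⁴ − 15x³ + 25x² − 17x − 20) ÷ lead(D) = 3x⁴ ÷ −x = −3x³. Subtract (−3x³)·D = 3x⁴ − 9x³. Remainder: −6x³ + 25x² − 17x − 20.
Step 2: lead(−6x³ + 25x² − 17x − 20) ÷ lead(D) = −6x³ ÷ −x = 6x². Subtract (6x²)·D = −6x³ + 18x². Remainder: 7x² − 17x − 20.
Step 3: lead(7x² − 17x − 20) ÷ lead(D) = 7x² ÷ −x = −7x. Subtract (−7x)·D = 7x² − 21x. Remainder: 4x − 20.
Step 4: lead(4x − 20) ÷ lead(D) = 4x ÷ −x = −4. Subtract (−4)·D = 4x − 12. Remainder: −8.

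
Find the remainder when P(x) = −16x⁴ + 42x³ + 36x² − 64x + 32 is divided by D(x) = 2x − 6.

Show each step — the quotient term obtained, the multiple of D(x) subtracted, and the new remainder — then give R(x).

R(x) = 2

Step 1: lead(−16x⁴ + 42x³ + 36x² − 64x + 32) ÷ lead(D) = −16x⁴ ÷ 2x = −8x³. Subtract (−8x³)·D = −16x⁴ + 48x³. Remainder: −6x³ + 36x² − 64x + 32.
Step 2: lead(−6x³ + 36x² − 64x + 32) ÷ lead(D) = −6x³ ÷ 2x = −3x². Subtract (−3x²)·D = −6x³ + 18x². Remainder: 18x² − 64x + 32.
Step 3: lead(18x² − 64x + 32) ÷ lead(D) = 18x² ÷ 2x = 9x. Subtract (9x)·D = 18x² − 54x. Remainder: −10x + 32.
Step 4: lead(−10x + 32) ÷ lead(D) = −10x ÷ 2x = −5. Subtract (−5)·D = −10x + 30. Remainder: 2.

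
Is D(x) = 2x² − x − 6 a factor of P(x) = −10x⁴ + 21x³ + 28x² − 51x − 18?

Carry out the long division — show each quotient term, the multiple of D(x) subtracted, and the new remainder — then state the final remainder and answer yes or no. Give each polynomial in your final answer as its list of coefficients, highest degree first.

R = [0], so D(x) is a factor of P(x). yes

Step 1: lead(−10x⁴ + 21x³ + 28x² − 51x − 18) ÷ lead(D) = −10x⁴ ÷ 2x² = −5x². Subtract (−5x²)·D = −10x⁴ + 5x³ + 30x². Remainder: 16x³ − 2x² − 51x − 18.
Step 2: lead(16x³ − 2x² − 51x − 18) ÷ lead(D) = 16x³ ÷ 2x² = 8x. Subtract (8x)·D = 16x³ − 8x² − 48x. Remainder: 6x² − 3x − 18.
Step 3: lead(6x² − 3x − 18) ÷ lead(D) = 6x² ÷ 2x² = 3. Subtract (3)·D = 6x² − 3x − 18. Remainder: 0.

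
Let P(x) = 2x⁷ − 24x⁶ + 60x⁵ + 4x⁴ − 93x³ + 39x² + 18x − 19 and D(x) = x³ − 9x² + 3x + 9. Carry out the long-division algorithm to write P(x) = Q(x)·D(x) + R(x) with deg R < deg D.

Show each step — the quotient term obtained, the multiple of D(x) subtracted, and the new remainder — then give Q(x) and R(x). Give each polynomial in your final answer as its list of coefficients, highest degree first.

Q = [2, -6, 0, 4, -3]; R = [-9, 8]

Step 1: lead(2x⁷ − 24x⁶ + 60x⁵ + 4x⁴ − 93x³ + 39x² + 18x − 19) ÷ lead(D) = 2x⁷ ÷ x³ = 2x⁴. Subtract (2x⁴)·D = 2x⁷ − 18x⁶ + 6x⁵ + 18x⁴. Remainder: −6x⁶ + 54x⁵ − 14x⁴ − 93x³ + 39x² + 18x − 19.
Step 2: lead(−6x⁶ + 54x⁵ − 14x⁴ − 93x³ + 39x² + 18x − 19) ÷ lead(D) = −6x⁶ ÷ x³ = −6x³. Subtract (−6x³)·D = −6x⁶ + 54x⁵ − 18x⁴ − 54x³. Remainder: 4x⁴ − 39x³ + 39x² + 18x − 19.
Step 3: lead(4x⁴ − 39x³ + 39x² + 18x − 19) ÷ lead(D) = 4x⁴ ÷ x³ = 4x. Subtract (4x)·D = 4x⁴ − 36x³ + 12x² + 36x. Remainder: −3x³ + 27x² − 18x − 19.
Step 4: lead(−3x³ + 27x² − 18x − 19) ÷ lead(D) = −3x³ ÷ x³ = −3. Subtract (−3)·D = −3x³ + 27x² − 9x − 27. Remainder: −9x + 8.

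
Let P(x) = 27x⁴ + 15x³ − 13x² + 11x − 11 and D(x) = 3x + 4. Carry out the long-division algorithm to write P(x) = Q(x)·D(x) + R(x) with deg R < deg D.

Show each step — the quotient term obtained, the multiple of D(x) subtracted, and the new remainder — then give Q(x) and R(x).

Q(x) = 9x³ − 7x² + 5x − 3; R(x) = 1

Step 1: lead(27x⁴ + 15x³ − 13x² + 11x − 11) ÷ lead(D) = 27x⁴ ÷ 3x = 9x³. Subtract (9x³)·D = 27x⁴ + 36x³. Remainder: −21x³ − 13x² + 11x − 11.
Step 2: lead(−21x³ − 13x² + 11x − 11) ÷ lead(D) = −21x³ ÷ 3x = −7x². Subtract (−7x²)·D = −21x³ − 28x². Remainder: 15x² + 11x − 11.
Step 3: lead(15x² + 11x − 11) ÷ lead(D) = 15x² ÷ 3x = 5x. Subtract (5x)·D = 15x² + 20x. Remainder: −9x − 11.
Step 4: lead(−9x − 11) ÷ lead(D) = −9x ÷ 3x = −3. Subtract (−3)·D = −9x − 12. Remainder: 1.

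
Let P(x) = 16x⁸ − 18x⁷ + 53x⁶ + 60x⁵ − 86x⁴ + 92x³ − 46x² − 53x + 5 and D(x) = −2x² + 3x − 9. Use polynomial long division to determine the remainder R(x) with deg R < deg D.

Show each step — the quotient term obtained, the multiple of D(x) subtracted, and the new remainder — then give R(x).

R(x) = −5x − 4

Step 1: lead(16x⁸ − 18x⁷ + 53x⁶ + 60x⁵ − 86x⁴ + 92x³ − 46x² − 53x + 5) ÷ lead(D) = 16x⁸ ÷ −2x² = −8x⁶. Subtract (−8x⁶)·D = 16x⁸ − 24x⁷ + 72x⁶. Remainder: 6x⁷ − 19x⁶ + 60x⁵ − 86x⁴ + 92x³ − 46x² − 53x + 5.
Step 2: lead(6x⁷ − 19x⁶ + 60x⁵ − 86x⁴ + 92x³ − 46x² − 53x + 5) ÷ lead(D) = 6x⁷ ÷ −2x² = −3x⁵. Subtract (−3x⁵)·D = 6x⁷ − 9x⁶ + 27x⁵. Remainder: −10x⁶ + 33x⁵ − 86x⁴ + 92x³ − 46x² − 53x + 5.
Step 3: lead(−10x⁶ + 33x⁵ − 86x⁴ + 92x³ − 46x² − 53x + 5) ÷ lead(D) = −10x⁶ ÷ −2x² = 5x⁴. Subtract (5x⁴)·D = −10x⁶ + 15x⁵ − 45x⁴. Remainder: 18x⁵ − 41x⁴ + 92x³ − 46x² − 53x + 5.
Step 4: lead(18x⁵ − 41x⁴ + 92x³ − 46x² − 53x + 5) ÷ lead(D) = 18x⁵ ÷ −2x² = −9x³. Subtract (−9x³)·D = 18x⁵ − 27x⁴ + 81x³. Remainder: −14x⁴ + 11x³ − 46x² − 53x + 5.
Step 5: lead(−14x⁴ + 11x³ − 46x² − 53x + 5) ÷ lead(D) = −14x⁴ ÷ −2x² = 7x². Subtract (7x²)·D = −14x⁴ + 21x³ − 63x². Remainder: −10x³ + 17x² − 53x + 5.
Step 6: lead(−10x³ + 17x² − 53x + 5) ÷ lead(D) = −10x³ ÷ −2x² = 5x. Subtract (5x)·D = −10x³ + 15x² − 45x. Remainder: 2x² − 8x + 5.
Step 7: lead(2x² − 8x + 5) ÷ lead(D) = 2x² ÷ −2x² = −1. Subtract (−1)·D = 2x² − 3x + 9. Remainder: −5x − 4.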